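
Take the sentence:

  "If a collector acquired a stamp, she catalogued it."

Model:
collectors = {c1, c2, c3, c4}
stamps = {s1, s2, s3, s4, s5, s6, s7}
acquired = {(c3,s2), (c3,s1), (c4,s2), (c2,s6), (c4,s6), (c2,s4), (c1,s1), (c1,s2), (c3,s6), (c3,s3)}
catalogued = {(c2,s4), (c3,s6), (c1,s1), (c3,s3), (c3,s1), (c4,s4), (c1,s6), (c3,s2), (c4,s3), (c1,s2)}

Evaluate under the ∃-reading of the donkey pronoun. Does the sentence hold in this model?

"it" takes "a stamp" as antecedent — a donkey pronoun bound across the clause boundary.
Weak reading: every collector c with some acquired-stamp has at least one acquired-stamp s such that catalogued(c,s).
Per collector: c1:✓  c2:✓  c3:✓  c4:✗
c4 has no witness among its acquired-stamps.

False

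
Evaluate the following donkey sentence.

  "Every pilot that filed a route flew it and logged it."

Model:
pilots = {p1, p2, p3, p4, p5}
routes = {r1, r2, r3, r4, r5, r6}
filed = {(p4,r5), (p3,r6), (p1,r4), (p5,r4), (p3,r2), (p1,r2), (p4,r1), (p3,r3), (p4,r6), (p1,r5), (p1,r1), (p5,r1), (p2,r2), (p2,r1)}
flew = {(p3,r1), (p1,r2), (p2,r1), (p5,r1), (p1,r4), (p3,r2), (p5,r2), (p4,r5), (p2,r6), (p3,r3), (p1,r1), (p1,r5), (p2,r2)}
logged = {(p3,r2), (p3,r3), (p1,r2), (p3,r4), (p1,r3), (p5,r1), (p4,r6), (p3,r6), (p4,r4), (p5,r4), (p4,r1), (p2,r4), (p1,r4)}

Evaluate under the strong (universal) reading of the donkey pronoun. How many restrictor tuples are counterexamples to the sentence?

"it" takes "a route" as antecedent — a donkey pronoun bound across the clause boundary.
Strong reading: for every (p,r) with filed(p,r), flew(p,r) ∧ logged(p,r).
Restrictor pairs: (p1,r1) ✗  (p1,r2) ✓  (p1,r4) ✓  (p1,r5) ✗  (p2,r1) ✗  (p2,r2) ✗  (p3,r2) ✓  (p3,r3) ✓  (p3,r6) ✗  (p4,r1) ✗  (p4,r5) ✗  (p4,r6) ✗  (p5,r1) ✓  (p5,r4) ✗
Counterexamples (restrictor pairs failing the scope): 9.

9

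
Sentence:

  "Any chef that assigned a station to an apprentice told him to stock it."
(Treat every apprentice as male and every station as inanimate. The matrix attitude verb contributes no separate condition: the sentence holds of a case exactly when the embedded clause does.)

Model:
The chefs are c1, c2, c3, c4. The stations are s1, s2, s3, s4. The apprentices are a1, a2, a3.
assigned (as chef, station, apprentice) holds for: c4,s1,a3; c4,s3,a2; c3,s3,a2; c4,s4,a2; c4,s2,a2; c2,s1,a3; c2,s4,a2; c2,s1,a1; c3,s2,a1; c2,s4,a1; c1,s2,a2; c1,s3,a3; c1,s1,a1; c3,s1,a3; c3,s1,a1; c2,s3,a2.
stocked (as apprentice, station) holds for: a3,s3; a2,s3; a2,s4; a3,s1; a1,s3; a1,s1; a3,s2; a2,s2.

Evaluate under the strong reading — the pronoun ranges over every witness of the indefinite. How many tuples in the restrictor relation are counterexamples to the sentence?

2

"him" takes "an apprentice" as antecedent and "it" takes "a station"; both are donkey pronouns co-varying with the restrictor.
Strong reading: for every (c,s,a) with assigned(c,s,a), stocked(a,s).
Restrictor triples: (c1,s1,a1)→stocked(a1,s1) ✓  (c1,s2,a2)→stocked(a2,s2) ✓  (c1,s3,a3)→stocked(a3,s3) ✓  (c2,s1,a1)→stocked(a1,s1) ✓  (c2,s1,a3)→stocked(a3,s1) ✓  (c2,s3,a2)→stocked(a2,s3) ✓  (c2,s4,a1)→stocked(a1,s4) ✗  (c2,s4,a2)→stocked(a2,s4) ✓  (c3,s1,a1)→stocked(a1,s1) ✓  (c3,s1,a3)→stocked(a3,s1) ✓  (c3,s2,a1)→stocked(a1,s2) ✗  (c3,s3,a2)→stocked(a2,s3) ✓  (c4,s1,a3)→stocked(a3,s1) ✓  (c4,s2,a2)→stocked(a2,s2) ✓  (c4,s3,a2)→stocked(a2,s3) ✓  (c4,s4,a2)→stocked(a2,s4) ✓
Counterexamples (restrictor triples failing the scope): 2.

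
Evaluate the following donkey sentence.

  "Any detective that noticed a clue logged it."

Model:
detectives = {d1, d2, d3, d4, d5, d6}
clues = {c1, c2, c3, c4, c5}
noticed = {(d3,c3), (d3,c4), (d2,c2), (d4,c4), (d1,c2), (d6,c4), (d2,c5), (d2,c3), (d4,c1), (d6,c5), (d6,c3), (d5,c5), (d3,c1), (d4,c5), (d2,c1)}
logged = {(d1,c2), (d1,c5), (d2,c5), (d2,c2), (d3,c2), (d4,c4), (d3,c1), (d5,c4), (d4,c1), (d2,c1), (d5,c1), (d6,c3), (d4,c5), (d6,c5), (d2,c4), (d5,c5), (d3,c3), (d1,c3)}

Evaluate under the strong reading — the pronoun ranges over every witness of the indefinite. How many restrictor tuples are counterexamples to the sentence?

"it" takes "a clue" as antecedent — a donkey pronoun bound across the clause boundary.
Strong reading: for every (d,c) with noticed(d,c), logged(d,c).
Restrictor pairs: (d1,c2) ✓  (d2,c1) ✓  (d2,c2) ✓  (d2,c3) ✗  (d2,c5) ✓  (d3,c1) ✓  (d3,c3) ✓  (d3,c4) ✗  (d4,c1) ✓  (d4,c4) ✓  (d4,c5) ✓  (d5,c5) ✓  (d6,c3) ✓  (d6,c4) ✗  (d6,c5) ✓
Counterexamples (restrictor pairs failing the scope): 3.

3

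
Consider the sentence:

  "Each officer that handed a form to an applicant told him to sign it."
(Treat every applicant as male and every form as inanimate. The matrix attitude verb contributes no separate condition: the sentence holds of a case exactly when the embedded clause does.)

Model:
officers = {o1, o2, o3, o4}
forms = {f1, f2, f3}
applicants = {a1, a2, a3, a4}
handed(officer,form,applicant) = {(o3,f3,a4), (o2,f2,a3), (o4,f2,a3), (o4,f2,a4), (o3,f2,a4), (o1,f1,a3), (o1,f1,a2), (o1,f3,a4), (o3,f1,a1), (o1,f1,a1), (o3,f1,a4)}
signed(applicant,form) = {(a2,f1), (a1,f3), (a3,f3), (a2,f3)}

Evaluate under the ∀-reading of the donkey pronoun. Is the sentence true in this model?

"him" takes "an applicant" as antecedent and "it" takes "a form"; both are donkey pronouns co-varying with the restrictor.
Strong reading: for every (o,f,a) with handed(o,f,a), signed(a,f).
Restrictor triples: (o1,f1,a1)→signed(a1,f1) ✗  (o1,f1,a2)→signed(a2,f1) ✓  (o1,f1,a3)→signed(a3,f1) ✗  (o1,f3,a4)→signed(a4,f3) ✗  (o2,f2,a3)→signed(a3,f2) ✗  (o3,f1,a1)→signed(a1,f1) ✗  (o3,f1,a4)→signed(a4,f1) ✗  (o3,f2,a4)→signed(a4,f2) ✗  (o3,f3,a4)→signed(a4,f3) ✗  (o4,f2,a3)→signed(a3,f2) ✗  (o4,f2,a4)→signed(a4,f2) ✗
Counterexample: (o1,f1,a1) — signed(a1,f1) does not hold.

False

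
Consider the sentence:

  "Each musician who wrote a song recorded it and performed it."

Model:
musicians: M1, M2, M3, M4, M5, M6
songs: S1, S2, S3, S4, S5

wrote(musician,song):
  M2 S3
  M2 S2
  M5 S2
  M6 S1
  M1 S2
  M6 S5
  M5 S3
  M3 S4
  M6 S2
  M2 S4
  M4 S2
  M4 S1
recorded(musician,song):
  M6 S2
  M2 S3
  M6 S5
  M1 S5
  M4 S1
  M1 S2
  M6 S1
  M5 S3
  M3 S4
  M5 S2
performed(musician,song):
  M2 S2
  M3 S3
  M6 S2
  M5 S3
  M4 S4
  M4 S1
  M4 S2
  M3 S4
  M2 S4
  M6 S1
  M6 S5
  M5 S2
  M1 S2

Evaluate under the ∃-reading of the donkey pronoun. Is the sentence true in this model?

False

"it" takes "a song" as antecedent — a donkey pronoun bound across the clause boundary.
Weak reading: every musician m with some wrote-song has at least one wrote-song s such that recorded(m,s) ∧ performed(m,s).
Per musician: M1:✓  M2:✗  M3:✓  M4:✓  M5:✓  M6:✓
M2 has no witness among its wrote-songs.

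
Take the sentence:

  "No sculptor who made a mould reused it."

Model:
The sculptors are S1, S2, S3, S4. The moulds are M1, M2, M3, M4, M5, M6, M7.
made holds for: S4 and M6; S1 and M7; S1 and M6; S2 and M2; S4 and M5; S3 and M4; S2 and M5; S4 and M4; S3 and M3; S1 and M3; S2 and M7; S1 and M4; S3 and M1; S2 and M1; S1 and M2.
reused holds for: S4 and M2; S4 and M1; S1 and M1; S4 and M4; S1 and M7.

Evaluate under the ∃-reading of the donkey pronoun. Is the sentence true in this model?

False

"it" takes "a mould" as antecedent — a donkey pronoun bound across the clause boundary.
Truth condition: for no (s,m) with made(s,m) does reused(s,m) hold.
Restrictor pairs — does the scope hold? (S1,M2):fails  (S1,M3):fails  (S1,M4):fails  (S1,M6):fails  (S1,M7):holds  (S2,M1):fails  (S2,M2):fails  (S2,M5):fails  (S2,M7):fails  (S3,M1):fails  (S3,M3):fails  (S3,M4):fails  (S4,M4):holds  (S4,M5):fails  (S4,M6):fails
Scope holds for 2 pair(s), so the sentence is false.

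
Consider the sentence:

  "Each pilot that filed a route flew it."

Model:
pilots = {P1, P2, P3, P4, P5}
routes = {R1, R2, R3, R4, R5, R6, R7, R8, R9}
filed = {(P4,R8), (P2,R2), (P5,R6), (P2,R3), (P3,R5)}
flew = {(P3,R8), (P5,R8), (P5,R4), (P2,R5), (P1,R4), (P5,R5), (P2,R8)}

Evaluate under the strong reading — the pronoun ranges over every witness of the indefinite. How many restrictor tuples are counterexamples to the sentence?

5

"it" takes "a route" as antecedent — a donkey pronoun bound across the clause boundary.
Strong reading: for every (p,r) with filed(p,r), flew(p,r).
Restrictor pairs: (P2,R2) ✗  (P2,R3) ✗  (P3,R5) ✗  (P4,R8) ✗  (P5,R6) ✗
Counterexamples (restrictor pairs failing the scope): 5.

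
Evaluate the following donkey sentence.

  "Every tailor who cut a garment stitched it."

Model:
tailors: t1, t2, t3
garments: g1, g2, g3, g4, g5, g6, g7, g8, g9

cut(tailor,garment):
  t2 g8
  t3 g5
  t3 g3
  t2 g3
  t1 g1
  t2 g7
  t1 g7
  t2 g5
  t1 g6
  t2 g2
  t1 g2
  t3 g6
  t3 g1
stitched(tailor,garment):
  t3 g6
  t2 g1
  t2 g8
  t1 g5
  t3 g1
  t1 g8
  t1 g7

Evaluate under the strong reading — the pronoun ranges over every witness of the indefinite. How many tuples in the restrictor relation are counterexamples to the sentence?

"it" takes "a garment" as antecedent — a donkey pronoun bound across the clause boundary.
Strong reading: for every (t,g) with cut(t,g), stitched(t,g).
Restrictor pairs: (t1,g1) ✗  (t1,g2) ✗  (t1,g6) ✗  (t1,g7) ✓  (t2,g2) ✗  (t2,g3) ✗  (t2,g5) ✗  (t2,g7) ✗  (t2,g8) ✓  (t3,g1) ✓  (t3,g3) ✗  (t3,g5) ✗  (t3,g6) ✓
Counterexamples (restrictor pairs failing the scope): 9.

9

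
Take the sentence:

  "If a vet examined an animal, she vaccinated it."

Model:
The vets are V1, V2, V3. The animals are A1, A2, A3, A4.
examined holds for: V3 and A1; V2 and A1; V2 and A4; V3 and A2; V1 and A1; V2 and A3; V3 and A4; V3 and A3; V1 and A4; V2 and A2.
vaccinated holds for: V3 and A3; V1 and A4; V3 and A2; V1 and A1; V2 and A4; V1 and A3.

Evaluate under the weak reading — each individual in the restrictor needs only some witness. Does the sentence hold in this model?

True

"it" takes "an animal" as antecedent — a donkey pronoun bound across the clause boundary.
Weak reading: every vet v with some examined-animal has at least one examined-animal a such that vaccinated(v,a).
Per vet: V1:✓  V2:✓  V3:✓
Every vet in the restrictor has a witness.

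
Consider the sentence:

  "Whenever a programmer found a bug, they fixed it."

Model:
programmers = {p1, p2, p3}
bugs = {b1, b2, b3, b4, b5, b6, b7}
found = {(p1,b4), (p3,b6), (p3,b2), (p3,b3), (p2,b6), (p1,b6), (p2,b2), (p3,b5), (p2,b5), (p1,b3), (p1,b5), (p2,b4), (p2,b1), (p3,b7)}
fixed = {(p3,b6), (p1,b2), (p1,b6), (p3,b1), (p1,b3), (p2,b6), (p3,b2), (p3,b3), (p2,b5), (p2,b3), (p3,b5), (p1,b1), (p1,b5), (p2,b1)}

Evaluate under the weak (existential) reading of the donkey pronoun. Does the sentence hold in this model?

"it" takes "a bug" as antecedent — a donkey pronoun bound across the clause boundary.
Weak reading: every programmer p with some found-bug has at least one found-bug b such that fixed(p,b).
Per programmer: p1:✓  p2:✓  p3:✓
Every programmer in the restrictor has a witness.

True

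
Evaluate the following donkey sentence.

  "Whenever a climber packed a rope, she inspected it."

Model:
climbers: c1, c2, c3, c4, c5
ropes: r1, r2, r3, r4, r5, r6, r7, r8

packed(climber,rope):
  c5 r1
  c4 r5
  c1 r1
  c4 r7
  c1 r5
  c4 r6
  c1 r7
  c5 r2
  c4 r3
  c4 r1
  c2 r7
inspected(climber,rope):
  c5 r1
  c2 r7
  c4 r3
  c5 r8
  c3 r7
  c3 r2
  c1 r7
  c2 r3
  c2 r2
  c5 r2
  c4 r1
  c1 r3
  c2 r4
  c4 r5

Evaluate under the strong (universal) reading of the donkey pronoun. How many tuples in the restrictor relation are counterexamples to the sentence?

4

"it" takes "a rope" as antecedent — a donkey pronoun bound across the clause boundary.
Strong reading: for every (c,r) with packed(c,r), inspected(c,r).
Restrictor pairs: (c1,r1) ✗  (c1,r5) ✗  (c1,r7) ✓  (c2,r7) ✓  (c4,r1) ✓  (c4,r3) ✓  (c4,r5) ✓  (c4,r6) ✗  (c4,r7) ✗  (c5,r1) ✓  (c5,r2) ✓
Counterexamples (restrictor pairs failing the scope): 4.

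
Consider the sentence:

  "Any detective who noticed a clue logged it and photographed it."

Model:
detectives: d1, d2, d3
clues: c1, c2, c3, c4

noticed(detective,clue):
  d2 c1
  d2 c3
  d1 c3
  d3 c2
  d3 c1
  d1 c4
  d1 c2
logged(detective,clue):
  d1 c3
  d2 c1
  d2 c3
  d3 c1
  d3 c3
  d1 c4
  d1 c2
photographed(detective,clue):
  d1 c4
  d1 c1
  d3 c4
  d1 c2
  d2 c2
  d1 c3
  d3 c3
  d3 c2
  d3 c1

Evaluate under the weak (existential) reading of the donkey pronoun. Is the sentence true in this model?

"it" takes "a clue" as antecedent — a donkey pronoun bound across the clause boundary.
Weak reading: every detective d with some noticed-clue has at least one noticed-clue c such that logged(d,c) ∧ photographed(d,c).
Per detective: d1:✓  d2:✗  d3:✓
d2 has no witness among its noticed-clues.

False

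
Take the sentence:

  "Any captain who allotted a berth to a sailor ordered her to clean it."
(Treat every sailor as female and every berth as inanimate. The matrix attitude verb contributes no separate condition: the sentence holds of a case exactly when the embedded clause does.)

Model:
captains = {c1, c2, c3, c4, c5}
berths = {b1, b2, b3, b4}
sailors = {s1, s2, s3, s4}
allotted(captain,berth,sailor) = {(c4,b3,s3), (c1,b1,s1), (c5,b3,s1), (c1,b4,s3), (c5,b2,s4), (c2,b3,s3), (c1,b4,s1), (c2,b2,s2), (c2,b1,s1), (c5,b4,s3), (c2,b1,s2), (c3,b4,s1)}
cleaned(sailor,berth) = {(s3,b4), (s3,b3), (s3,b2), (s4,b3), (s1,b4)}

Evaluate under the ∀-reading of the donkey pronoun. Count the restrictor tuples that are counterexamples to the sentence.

"her" takes "a sailor" as antecedent and "it" takes "a berth"; both are donkey pronouns co-varying with the restrictor.
Strong reading: for every (c,b,s) with allotted(c,b,s), cleaned(s,b).
Restrictor triples: (c1,b1,s1)→cleaned(s1,b1) ✗  (c1,b4,s1)→cleaned(s1,b4) ✓  (c1,b4,s3)→cleaned(s3,b4) ✓  (c2,b1,s1)→cleaned(s1,b1) ✗  (c2,b1,s2)→cleaned(s2,b1) ✗  (c2,b2,s2)→cleaned(s2,b2) ✗  (c2,b3,s3)→cleaned(s3,b3) ✓  (c3,b4,s1)→cleaned(s1,b4) ✓  (c4,b3,s3)→cleaned(s3,b3) ✓  (c5,b2,s4)→cleaned(s4,b2) ✗  (c5,b3,s1)→cleaned(s1,b3) ✗  (c5,b4,s3)→cleaned(s3,b4) ✓
Counterexamples (restrictor triples failing the scope): 6.

6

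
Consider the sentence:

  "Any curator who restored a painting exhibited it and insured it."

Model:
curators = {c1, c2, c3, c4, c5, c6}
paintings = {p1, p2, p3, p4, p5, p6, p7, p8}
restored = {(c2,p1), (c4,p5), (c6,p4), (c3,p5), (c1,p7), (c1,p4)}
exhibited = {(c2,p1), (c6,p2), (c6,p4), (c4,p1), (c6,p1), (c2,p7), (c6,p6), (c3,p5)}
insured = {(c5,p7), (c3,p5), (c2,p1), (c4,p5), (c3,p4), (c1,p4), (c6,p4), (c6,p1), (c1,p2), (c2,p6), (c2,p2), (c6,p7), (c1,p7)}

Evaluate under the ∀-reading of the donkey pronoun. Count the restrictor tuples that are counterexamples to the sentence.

3

"it" takes "a painting" as antecedent — a donkey pronoun bound across the clause boundary.
Strong reading: for every (c,p) with restored(c,p), exhibited(c,p) ∧ insured(c,p).
Restrictor pairs: (c1,p4) ✗  (c1,p7) ✗  (c2,p1) ✓  (c3,p5) ✓  (c4,p5) ✗  (c6,p4) ✓
Counterexamples (restrictor pairs failing the scope): 3.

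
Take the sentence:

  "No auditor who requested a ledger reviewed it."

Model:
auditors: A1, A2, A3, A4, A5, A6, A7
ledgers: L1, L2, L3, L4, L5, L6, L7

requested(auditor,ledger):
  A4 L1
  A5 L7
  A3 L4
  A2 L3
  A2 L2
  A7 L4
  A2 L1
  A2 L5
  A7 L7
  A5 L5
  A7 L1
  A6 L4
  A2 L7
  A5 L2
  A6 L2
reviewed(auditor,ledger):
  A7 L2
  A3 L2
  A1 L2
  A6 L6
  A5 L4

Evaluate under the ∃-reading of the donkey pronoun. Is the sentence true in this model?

True

"it" takes "a ledger" as antecedent — a donkey pronoun bound across the clause boundary.
Truth condition: for no (a,l) with requested(a,l) does reviewed(a,l) hold.
Restrictor pairs — does the scope hold? (A2,L1):fails  (A2,L2):fails  (A2,L3):fails  (A2,L5):fails  (A2,L7):fails  (A3,L4):fails  (A4,L1):fails  (A5,L2):fails  (A5,L5):fails  (A5,L7):fails  (A6,L2):fails  (A6,L4):fails  (A7,L1):fails  (A7,L4):fails  (A7,L7):fails
Scope holds for no restrictor pair, so the sentence is true.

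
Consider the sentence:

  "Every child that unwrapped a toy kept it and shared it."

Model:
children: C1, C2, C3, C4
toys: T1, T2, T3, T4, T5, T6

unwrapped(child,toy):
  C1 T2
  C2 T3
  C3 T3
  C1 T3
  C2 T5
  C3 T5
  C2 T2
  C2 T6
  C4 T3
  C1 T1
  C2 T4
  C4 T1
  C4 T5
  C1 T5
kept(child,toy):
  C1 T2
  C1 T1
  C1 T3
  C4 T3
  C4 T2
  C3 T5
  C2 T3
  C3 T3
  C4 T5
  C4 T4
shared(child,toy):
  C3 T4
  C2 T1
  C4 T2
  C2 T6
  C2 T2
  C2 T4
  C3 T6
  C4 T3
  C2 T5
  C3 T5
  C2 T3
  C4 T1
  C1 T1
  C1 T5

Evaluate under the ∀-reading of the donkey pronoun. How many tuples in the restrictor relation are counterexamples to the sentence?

"it" takes "a toy" as antecedent — a donkey pronoun bound across the clause boundary.
Strong reading: for every (c,t) with unwrapped(c,t), kept(c,t) ∧ shared(c,t).
Restrictor pairs: (C1,T1) ✓  (C1,T2) ✗  (C1,T3) ✗  (C1,T5) ✗  (C2,T2) ✗  (C2,T3) ✓  (C2,T4) ✗  (C2,T5) ✗  (C2,T6) ✗  (C3,T3) ✗  (C3,T5) ✓  (C4,T1) ✗  (C4,T3) ✓  (C4,T5) ✗
Counterexamples (restrictor pairs failing the scope): 10.

10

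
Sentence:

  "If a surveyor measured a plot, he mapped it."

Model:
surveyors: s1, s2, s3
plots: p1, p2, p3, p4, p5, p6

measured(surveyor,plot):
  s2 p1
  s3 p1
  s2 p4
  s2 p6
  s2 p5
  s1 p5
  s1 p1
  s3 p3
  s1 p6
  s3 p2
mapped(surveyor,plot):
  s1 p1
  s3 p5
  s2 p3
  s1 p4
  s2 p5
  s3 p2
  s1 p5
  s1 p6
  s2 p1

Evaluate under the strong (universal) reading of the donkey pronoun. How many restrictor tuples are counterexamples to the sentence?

"it" takes "a plot" as antecedent — a donkey pronoun bound across the clause boundary.
Strong reading: for every (s,p) with measured(s,p), mapped(s,p).
Restrictor pairs: (s1,p1) ✓  (s1,p5) ✓  (s1,p6) ✓  (s2,p1) ✓  (s2,p4) ✗  (s2,p5) ✓  (s2,p6) ✗  (s3,p1) ✗  (s3,p2) ✓  (s3,p3) ✗
Counterexamples (restrictor pairs failing the scope): 4.

4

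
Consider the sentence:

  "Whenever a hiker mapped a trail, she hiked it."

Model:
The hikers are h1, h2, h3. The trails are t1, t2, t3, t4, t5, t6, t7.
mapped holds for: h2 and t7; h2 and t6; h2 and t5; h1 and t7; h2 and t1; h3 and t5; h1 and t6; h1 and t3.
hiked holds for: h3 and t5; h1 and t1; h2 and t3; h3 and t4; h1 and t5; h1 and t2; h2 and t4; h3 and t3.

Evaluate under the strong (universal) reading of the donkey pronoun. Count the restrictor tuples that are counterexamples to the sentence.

7

"it" takes "a trail" as antecedent — a donkey pronoun bound across the clause boundary.
Strong reading: for every (h,t) with mapped(h,t), hiked(h,t).
Restrictor pairs: (h1,t3) ✗  (h1,t6) ✗  (h1,t7) ✗  (h2,t1) ✗  (h2,t5) ✗  (h2,t6) ✗  (h2,t7) ✗  (h3,t5) ✓
Counterexamples (restrictor pairs failing the scope): 7.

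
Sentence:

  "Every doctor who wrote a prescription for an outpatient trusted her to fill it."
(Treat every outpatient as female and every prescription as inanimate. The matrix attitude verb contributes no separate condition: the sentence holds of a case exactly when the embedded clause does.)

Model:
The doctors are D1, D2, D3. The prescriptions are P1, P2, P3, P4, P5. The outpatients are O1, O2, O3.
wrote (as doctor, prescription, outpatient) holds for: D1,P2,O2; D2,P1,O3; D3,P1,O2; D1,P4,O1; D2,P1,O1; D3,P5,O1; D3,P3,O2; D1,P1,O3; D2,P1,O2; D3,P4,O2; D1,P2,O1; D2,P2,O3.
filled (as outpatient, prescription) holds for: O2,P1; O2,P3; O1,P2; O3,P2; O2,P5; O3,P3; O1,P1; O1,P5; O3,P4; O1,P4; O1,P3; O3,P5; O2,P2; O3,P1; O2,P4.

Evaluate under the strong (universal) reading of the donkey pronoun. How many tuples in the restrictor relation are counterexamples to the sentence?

0

"her" takes "an outpatient" as antecedent and "it" takes "a prescription"; both are donkey pronouns co-varying with the restrictor.
Strong reading: for every (d,p,o) with wrote(d,p,o), filled(o,p).
Restrictor triples: (D1,P1,O3)→filled(O3,P1) ✓  (D1,P2,O1)→filled(O1,P2) ✓  (D1,P2,O2)→filled(O2,P2) ✓  (D1,P4,O1)→filled(O1,P4) ✓  (D2,P1,O1)→filled(O1,P1) ✓  (D2,P1,O2)→filled(O2,P1) ✓  (D2,P1,O3)→filled(O3,P1) ✓  (D2,P2,O3)→filled(O3,P2) ✓  (D3,P1,O2)→filled(O2,P1) ✓  (D3,P3,O2)→filled(O2,P3) ✓  (D3,P4,O2)→filled(O2,P4) ✓  (D3,P5,O1)→filled(O1,P5) ✓
Counterexamples (restrictor triples failing the scope): 0.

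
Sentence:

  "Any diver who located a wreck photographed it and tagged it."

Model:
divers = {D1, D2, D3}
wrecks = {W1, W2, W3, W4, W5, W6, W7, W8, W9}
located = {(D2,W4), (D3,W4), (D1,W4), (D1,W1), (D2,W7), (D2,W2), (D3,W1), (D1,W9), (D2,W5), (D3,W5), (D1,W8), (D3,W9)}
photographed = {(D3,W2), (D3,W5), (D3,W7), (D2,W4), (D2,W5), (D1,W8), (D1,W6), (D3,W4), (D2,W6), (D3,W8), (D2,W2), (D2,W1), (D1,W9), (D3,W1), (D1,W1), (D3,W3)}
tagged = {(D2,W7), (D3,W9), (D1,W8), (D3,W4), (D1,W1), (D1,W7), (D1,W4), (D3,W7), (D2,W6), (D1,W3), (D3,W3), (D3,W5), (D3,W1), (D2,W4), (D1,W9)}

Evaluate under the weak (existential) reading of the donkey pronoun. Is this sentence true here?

True

"it" takes "a wreck" as antecedent — a donkey pronoun bound across the clause boundary.
Weak reading: every diver d with some located-wreck has at least one located-wreck w such that photographed(d,w) ∧ tagged(d,w).
Per diver: D1:✓  D2:✓  D3:✓
Every diver in the restrictor has a witness.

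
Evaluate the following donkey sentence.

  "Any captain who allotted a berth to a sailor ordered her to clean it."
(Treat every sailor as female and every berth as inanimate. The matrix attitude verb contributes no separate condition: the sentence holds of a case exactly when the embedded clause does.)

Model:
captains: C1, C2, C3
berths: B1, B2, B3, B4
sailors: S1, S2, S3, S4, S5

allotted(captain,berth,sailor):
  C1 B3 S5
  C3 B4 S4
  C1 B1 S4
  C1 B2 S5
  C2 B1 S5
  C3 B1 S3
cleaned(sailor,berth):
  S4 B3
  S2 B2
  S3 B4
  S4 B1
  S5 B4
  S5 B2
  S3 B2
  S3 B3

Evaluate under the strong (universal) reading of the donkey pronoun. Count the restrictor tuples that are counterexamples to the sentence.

"her" takes "a sailor" as antecedent and "it" takes "a berth"; both are donkey pronouns co-varying with the restrictor.
Strong reading: for every (c,b,s) with allotted(c,b,s), cleaned(s,b).
Restrictor triples: (C1,B1,S4)→cleaned(S4,B1) ✓  (C1,B2,S5)→cleaned(S5,B2) ✓  (C1,B3,S5)→cleaned(S5,B3) ✗  (C2,B1,S5)→cleaned(S5,B1) ✗  (C3,B1,S3)→cleaned(S3,B1) ✗  (C3,B4,S4)→cleaned(S4,B4) ✗
Counterexamples (restrictor triples failing the scope): 4.

4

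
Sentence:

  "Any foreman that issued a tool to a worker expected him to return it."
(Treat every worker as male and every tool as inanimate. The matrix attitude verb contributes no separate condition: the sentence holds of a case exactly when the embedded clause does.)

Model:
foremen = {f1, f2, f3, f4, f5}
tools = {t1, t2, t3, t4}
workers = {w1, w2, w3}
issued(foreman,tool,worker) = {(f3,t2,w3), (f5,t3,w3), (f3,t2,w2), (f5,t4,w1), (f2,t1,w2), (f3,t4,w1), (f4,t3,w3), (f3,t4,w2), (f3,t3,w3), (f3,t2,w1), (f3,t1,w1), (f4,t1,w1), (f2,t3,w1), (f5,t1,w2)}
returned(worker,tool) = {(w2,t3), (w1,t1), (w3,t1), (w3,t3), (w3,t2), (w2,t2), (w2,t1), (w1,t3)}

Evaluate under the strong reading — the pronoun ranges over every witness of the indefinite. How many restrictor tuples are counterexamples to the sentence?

4

"him" takes "a worker" as antecedent and "it" takes "a tool"; both are donkey pronouns co-varying with the restrictor.
Strong reading: for every (f,t,w) with issued(f,t,w), returned(w,t).
Restrictor triples: (f2,t1,w2)→returned(w2,t1) ✓  (f2,t3,w1)→returned(w1,t3) ✓  (f3,t1,w1)→returned(w1,t1) ✓  (f3,t2,w1)→returned(w1,t2) ✗  (f3,t2,w2)→returned(w2,t2) ✓  (f3,t2,w3)→returned(w3,t2) ✓  (f3,t3,w3)→returned(w3,t3) ✓  (f3,t4,w1)→returned(w1,t4) ✗  (f3,t4,w2)→returned(w2,t4) ✗  (f4,t1,w1)→returned(w1,t1) ✓  (f4,t3,w3)→returned(w3,t3) ✓  (f5,t1,w2)→returned(w2,t1) ✓  (f5,t3,w3)→returned(w3,t3) ✓  (f5,t4,w1)→returned(w1,t4) ✗
Counterexamples (restrictor triples failing the scope): 4.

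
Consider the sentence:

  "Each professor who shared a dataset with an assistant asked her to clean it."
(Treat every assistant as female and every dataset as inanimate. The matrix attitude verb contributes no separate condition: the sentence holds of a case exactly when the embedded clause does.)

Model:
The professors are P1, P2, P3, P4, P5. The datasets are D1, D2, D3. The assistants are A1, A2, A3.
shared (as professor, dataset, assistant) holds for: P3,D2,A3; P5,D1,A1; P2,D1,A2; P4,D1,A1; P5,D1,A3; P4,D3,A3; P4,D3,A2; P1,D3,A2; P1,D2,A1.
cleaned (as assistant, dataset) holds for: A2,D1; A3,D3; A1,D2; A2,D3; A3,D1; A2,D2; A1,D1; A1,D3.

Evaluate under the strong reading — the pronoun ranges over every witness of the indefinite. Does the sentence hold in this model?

False

"her" takes "an assistant" as antecedent and "it" takes "a dataset"; both are donkey pronouns co-varying with the restrictor.
Strong reading: for every (p,d,a) with shared(p,d,a), cleaned(a,d).
Restrictor triples: (P1,D2,A1)→cleaned(A1,D2) ✓  (P1,D3,A2)→cleaned(A2,D3) ✓  (P2,D1,A2)→cleaned(A2,D1) ✓  (P3,D2,A3)→cleaned(A3,D2) ✗  (P4,D1,A1)→cleaned(A1,D1) ✓  (P4,D3,A2)→cleaned(A2,D3) ✓  (P4,D3,A3)→cleaned(A3,D3) ✓  (P5,D1,A1)→cleaned(A1,D1) ✓  (P5,D1,A3)→cleaned(A3,D1) ✓
Counterexample: (P3,D2,A3) — cleaned(A3,D2) does not hold.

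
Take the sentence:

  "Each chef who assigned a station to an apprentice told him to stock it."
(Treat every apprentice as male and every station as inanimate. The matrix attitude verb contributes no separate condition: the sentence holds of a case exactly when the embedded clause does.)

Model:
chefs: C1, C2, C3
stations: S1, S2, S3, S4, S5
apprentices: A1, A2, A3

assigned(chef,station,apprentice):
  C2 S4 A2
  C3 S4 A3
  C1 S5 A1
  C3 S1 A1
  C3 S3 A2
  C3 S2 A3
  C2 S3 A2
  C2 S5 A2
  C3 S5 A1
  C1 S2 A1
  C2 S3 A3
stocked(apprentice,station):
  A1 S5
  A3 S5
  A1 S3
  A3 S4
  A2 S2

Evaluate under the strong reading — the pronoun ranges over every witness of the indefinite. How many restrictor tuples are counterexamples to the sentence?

"him" takes "an apprentice" as antecedent and "it" takes "a station"; both are donkey pronouns co-varying with the restrictor.
Strong reading: for every (c,s,a) with assigned(c,s,a), stocked(a,s).
Restrictor triples: (C1,S2,A1)→stocked(A1,S2) ✗  (C1,S5,A1)→stocked(A1,S5) ✓  (C2,S3,A2)→stocked(A2,S3) ✗  (C2,S3,A3)→stocked(A3,S3) ✗  (C2,S4,A2)→stocked(A2,S4) ✗  (C2,S5,A2)→stocked(A2,S5) ✗  (C3,S1,A1)→stocked(A1,S1) ✗  (C3,S2,A3)→stocked(A3,S2) ✗  (C3,S3,A2)→stocked(A2,S3) ✗  (C3,S4,A3)→stocked(A3,S4) ✓  (C3,S5,A1)→stocked(A1,S5) ✓
Counterexamples (restrictor triples failing the scope): 8.

8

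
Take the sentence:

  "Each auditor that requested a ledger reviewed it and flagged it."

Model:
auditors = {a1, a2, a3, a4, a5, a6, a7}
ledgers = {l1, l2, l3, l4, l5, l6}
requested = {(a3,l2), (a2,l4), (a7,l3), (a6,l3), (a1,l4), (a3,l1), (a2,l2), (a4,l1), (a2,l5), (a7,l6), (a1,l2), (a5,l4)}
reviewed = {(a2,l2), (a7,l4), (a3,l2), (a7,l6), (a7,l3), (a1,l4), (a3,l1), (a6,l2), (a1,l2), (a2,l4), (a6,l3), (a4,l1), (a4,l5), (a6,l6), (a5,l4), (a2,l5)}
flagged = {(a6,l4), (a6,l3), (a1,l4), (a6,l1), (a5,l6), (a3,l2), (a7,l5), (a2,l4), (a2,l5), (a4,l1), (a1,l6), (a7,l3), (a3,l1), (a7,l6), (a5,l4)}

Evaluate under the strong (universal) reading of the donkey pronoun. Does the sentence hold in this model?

"it" takes "a ledger" as antecedent — a donkey pronoun bound across the clause boundary.
Strong reading: for every (a,l) with requested(a,l), reviewed(a,l) ∧ flagged(a,l).
Restrictor pairs: (a1,l2) ✗  (a1,l4) ✓  (a2,l2) ✗  (a2,l4) ✓  (a2,l5) ✓  (a3,l1) ✓  (a3,l2) ✓  (a4,l1) ✓  (a5,l4) ✓  (a6,l3) ✓  (a7,l3) ✓  (a7,l6) ✓
Counterexample: (a1,l2) is in requested but fails the scope.

False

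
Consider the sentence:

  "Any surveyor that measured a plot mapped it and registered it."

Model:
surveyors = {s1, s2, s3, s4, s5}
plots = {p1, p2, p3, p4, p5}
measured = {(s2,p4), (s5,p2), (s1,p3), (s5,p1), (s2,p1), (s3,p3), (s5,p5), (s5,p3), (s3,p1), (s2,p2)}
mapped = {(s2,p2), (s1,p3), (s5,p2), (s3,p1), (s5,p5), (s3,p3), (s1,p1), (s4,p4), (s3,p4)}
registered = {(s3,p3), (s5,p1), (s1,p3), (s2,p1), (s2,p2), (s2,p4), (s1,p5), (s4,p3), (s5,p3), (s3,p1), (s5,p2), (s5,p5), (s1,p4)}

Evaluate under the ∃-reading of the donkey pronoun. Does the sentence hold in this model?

"it" takes "a plot" as antecedent — a donkey pronoun bound across the clause boundary.
Weak reading: every surveyor s with some measured-plot has at least one measured-plot p such that mapped(s,p) ∧ registered(s,p).
Per surveyor: s1:✓  s2:✓  s3:✓  s5:✓
Every surveyor in the restrictor has a witness.

True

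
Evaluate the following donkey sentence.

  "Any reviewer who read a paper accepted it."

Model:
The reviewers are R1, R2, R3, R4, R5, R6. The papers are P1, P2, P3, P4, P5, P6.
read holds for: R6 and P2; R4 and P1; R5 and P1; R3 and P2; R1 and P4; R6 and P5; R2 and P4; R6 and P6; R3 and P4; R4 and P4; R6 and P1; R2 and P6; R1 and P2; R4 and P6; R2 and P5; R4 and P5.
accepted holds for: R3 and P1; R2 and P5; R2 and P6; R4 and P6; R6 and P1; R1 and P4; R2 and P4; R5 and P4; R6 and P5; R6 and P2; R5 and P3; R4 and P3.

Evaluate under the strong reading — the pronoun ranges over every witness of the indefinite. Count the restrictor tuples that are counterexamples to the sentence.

"it" takes "a paper" as antecedent — a donkey pronoun bound across the clause boundary.
Strong reading: for every (r,p) with read(r,p), accepted(r,p).
Restrictor pairs: (R1,P2) ✗  (R1,P4) ✓  (R2,P4) ✓  (R2,P5) ✓  (R2,P6) ✓  (R3,P2) ✗  (R3,P4) ✗  (R4,P1) ✗  (R4,P4) ✗  (R4,P5) ✗  (R4,P6) ✓  (R5,P1) ✗  (R6,P1) ✓  (R6,P2) ✓  (R6,P5) ✓  (R6,P6) ✗
Counterexamples (restrictor pairs failing the scope): 8.

8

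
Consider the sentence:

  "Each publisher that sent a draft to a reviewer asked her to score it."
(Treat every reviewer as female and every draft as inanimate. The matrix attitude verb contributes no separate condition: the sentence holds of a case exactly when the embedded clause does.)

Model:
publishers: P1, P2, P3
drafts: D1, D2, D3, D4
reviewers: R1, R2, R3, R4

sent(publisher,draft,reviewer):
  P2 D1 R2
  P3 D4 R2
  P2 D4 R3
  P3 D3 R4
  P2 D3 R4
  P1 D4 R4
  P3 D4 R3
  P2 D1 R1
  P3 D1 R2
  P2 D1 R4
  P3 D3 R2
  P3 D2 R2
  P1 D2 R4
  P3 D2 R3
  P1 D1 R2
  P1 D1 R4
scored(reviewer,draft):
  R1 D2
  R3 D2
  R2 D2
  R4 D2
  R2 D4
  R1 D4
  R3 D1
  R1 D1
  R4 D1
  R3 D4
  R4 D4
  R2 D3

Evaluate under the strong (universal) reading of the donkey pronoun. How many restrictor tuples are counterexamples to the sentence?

5

"her" takes "a reviewer" as antecedent and "it" takes "a draft"; both are donkey pronouns co-varying with the restrictor.
Strong reading: for every (p,d,r) with sent(p,d,r), scored(r,d).
Restrictor triples: (P1,D1,R2)→scored(R2,D1) ✗  (P1,D1,R4)→scored(R4,D1) ✓  (P1,D2,R4)→scored(R4,D2) ✓  (P1,D4,R4)→scored(R4,D4) ✓  (P2,D1,R1)→scored(R1,D1) ✓  (P2,D1,R2)→scored(R2,D1) ✗  (P2,D1,R4)→scored(R4,D1) ✓  (P2,D3,R4)→scored(R4,D3) ✗  (P2,D4,R3)→scored(R3,D4) ✓  (P3,D1,R2)→scored(R2,D1) ✗  (P3,D2,R2)→scored(R2,D2) ✓  (P3,D2,R3)→scored(R3,D2) ✓  (P3,D3,R2)→scored(R2,D3) ✓  (P3,D3,R4)→scored(R4,D3) ✗  (P3,D4,R2)→scored(R2,D4) ✓  (P3,D4,R3)→scored(R3,D4) ✓
Counterexamples (restrictor triples failing the scope): 5.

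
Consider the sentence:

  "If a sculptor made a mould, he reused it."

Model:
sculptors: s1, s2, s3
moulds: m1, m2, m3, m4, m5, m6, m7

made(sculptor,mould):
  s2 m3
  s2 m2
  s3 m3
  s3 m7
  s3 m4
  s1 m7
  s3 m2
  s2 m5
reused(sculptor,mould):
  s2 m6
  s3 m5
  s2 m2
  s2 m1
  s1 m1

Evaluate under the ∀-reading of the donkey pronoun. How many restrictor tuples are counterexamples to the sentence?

"it" takes "a mould" as antecedent — a donkey pronoun bound across the clause boundary.
Strong reading: for every (s,m) with made(s,m), reused(s,m).
Restrictor pairs: (s1,m7) ✗  (s2,m2) ✓  (s2,m3) ✗  (s2,m5) ✗  (s3,m2) ✗  (s3,m3) ✗  (s3,m4) ✗  (s3,m7) ✗
Counterexamples (restrictor pairs failing the scope): 7.

7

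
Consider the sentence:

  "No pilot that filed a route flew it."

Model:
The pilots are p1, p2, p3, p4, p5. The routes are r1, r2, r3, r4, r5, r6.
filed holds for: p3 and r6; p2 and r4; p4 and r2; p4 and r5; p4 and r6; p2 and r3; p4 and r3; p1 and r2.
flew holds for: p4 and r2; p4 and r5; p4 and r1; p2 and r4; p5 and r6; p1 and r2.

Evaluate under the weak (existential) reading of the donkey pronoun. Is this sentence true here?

False

"it" takes "a route" as antecedent — a donkey pronoun bound across the clause boundary.
Truth condition: for no (p,r) with filed(p,r) does flew(p,r) hold.
Restrictor pairs — does the scope hold? (p1,r2):holds  (p2,r3):fails  (p2,r4):holds  (p3,r6):fails  (p4,r2):holds  (p4,r3):fails  (p4,r5):holds  (p4,r6):fails
Scope holds for 4 pair(s), so the sentence is false.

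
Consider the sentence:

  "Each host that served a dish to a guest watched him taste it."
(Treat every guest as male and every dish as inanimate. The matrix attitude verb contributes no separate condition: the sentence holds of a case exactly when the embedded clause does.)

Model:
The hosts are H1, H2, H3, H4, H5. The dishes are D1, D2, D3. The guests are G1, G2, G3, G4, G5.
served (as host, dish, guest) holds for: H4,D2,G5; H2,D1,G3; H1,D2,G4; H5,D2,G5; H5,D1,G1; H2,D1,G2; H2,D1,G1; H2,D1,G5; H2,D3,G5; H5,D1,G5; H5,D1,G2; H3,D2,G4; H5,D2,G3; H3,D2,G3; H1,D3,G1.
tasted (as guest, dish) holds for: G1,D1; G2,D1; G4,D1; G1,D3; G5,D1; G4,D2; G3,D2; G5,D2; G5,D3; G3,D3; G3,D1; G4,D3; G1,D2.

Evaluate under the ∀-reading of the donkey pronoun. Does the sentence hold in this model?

True

"him" takes "a guest" as antecedent and "it" takes "a dish"; both are donkey pronouns co-varying with the restrictor.
Strong reading: for every (h,d,g) with served(h,d,g), tasted(g,d).
Restrictor triples: (H1,D2,G4)→tasted(G4,D2) ✓  (H1,D3,G1)→tasted(G1,D3) ✓  (H2,D1,G1)→tasted(G1,D1) ✓  (H2,D1,G2)→tasted(G2,D1) ✓  (H2,D1,G3)→tasted(G3,D1) ✓  (H2,D1,G5)→tasted(G5,D1) ✓  (H2,D3,G5)→tasted(G5,D3) ✓  (H3,D2,G3)→tasted(G3,D2) ✓  (H3,D2,G4)→tasted(G4,D2) ✓  (H4,D2,G5)→tasted(G5,D2) ✓  (H5,D1,G1)→tasted(G1,D1) ✓  (H5,D1,G2)→tasted(G2,D1) ✓  (H5,D1,G5)→tasted(G5,D1) ✓  (H5,D2,G3)→tasted(G3,D2) ✓  (H5,D2,G5)→tasted(G5,D2) ✓
Every restrictor triple satisfies the scope.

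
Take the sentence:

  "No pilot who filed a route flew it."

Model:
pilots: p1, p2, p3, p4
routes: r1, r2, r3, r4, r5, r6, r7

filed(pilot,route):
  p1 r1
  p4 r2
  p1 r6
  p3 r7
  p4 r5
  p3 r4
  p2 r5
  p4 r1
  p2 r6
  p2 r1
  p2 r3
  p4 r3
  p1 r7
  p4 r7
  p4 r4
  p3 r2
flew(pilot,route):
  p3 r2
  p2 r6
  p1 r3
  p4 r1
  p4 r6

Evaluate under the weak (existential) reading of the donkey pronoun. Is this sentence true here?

"it" takes "a route" as antecedent — a donkey pronoun bound across the clause boundary.
Truth condition: for no (p,r) with filed(p,r) does flew(p,r) hold.
Restrictor pairs — does the scope hold? (p1,r1):fails  (p1,r6):fails  (p1,r7):fails  (p2,r1):fails  (p2,r3):fails  (p2,r5):fails  (p2,r6):holds  (p3,r2):holds  (p3,r4):fails  (p3,r7):fails  (p4,r1):holds  (p4,r2):fails  (p4,r3):fails  (p4,r4):fails  (p4,r5):fails  (p4,r7):fails
Scope holds for 3 pair(s), so the sentence is false.

False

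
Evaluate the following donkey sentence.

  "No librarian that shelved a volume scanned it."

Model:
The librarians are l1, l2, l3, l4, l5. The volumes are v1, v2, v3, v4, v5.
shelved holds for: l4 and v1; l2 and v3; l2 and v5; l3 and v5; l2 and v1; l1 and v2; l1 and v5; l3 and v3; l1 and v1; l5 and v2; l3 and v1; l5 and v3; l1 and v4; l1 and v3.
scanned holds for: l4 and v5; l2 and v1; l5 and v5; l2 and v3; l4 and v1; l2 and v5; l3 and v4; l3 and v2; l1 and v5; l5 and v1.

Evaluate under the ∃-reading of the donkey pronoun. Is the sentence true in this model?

"it" takes "a volume" as antecedent — a donkey pronoun bound across the clause boundary.
Truth condition: for no (l,v) with shelved(l,v) does scanned(l,v) hold.
Restrictor pairs — does the scope hold? (l1,v1):fails  (l1,v2):fails  (l1,v3):fails  (l1,v4):fails  (l1,v5):holds  (l2,v1):holds  (l2,v3):holds  (l2,v5):holds  (l3,v1):fails  (l3,v3):fails  (l3,v5):fails  (l4,v1):holds  (l5,v2):fails  (l5,v3):fails
Scope holds for 5 pair(s), so the sentence is false.

False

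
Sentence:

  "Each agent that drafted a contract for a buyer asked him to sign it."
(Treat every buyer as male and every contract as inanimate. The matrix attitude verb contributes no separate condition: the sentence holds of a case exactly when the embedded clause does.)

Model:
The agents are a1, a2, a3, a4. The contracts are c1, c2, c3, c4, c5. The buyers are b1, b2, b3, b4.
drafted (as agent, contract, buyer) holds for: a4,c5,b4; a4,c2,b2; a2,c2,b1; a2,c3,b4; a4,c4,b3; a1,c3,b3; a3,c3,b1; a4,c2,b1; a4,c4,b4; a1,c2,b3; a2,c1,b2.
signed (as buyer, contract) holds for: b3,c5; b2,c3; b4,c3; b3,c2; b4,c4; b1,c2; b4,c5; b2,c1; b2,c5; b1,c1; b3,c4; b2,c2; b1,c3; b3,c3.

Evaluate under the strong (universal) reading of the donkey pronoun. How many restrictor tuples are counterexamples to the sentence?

"him" takes "a buyer" as antecedent and "it" takes "a contract"; both are donkey pronouns co-varying with the restrictor.
Strong reading: for every (a,c,b) with drafted(a,c,b), signed(b,c).
Restrictor triples: (a1,c2,b3)→signed(b3,c2) ✓  (a1,c3,b3)→signed(b3,c3) ✓  (a2,c1,b2)→signed(b2,c1) ✓  (a2,c2,b1)→signed(b1,c2) ✓  (a2,c3,b4)→signed(b4,c3) ✓  (a3,c3,b1)→signed(b1,c3) ✓  (a4,c2,b1)→signed(b1,c2) ✓  (a4,c2,b2)→signed(b2,c2) ✓  (a4,c4,b3)→signed(b3,c4) ✓  (a4,c4,b4)→signed(b4,c4) ✓  (a4,c5,b4)→signed(b4,c5) ✓
Counterexamples (restrictor triples failing the scope): 0.

0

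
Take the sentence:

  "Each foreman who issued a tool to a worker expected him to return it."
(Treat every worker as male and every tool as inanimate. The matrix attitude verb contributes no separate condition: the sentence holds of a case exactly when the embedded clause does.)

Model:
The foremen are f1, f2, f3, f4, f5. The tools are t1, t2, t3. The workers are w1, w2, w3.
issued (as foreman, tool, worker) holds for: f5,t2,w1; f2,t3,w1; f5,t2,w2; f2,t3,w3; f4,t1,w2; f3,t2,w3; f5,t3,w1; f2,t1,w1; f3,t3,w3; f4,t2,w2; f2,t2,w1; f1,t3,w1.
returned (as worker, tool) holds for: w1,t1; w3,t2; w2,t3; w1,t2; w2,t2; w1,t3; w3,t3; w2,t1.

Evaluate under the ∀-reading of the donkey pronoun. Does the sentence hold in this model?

True

"him" takes "a worker" as antecedent and "it" takes "a tool"; both are donkey pronouns co-varying with the restrictor.
Strong reading: for every (f,t,w) with issued(f,t,w), returned(w,t).
Restrictor triples: (f1,t3,w1)→returned(w1,t3) ✓  (f2,t1,w1)→returned(w1,t1) ✓  (f2,t2,w1)→returned(w1,t2) ✓  (f2,t3,w1)→returned(w1,t3) ✓  (f2,t3,w3)→returned(w3,t3) ✓  (f3,t2,w3)→returned(w3,t2) ✓  (f3,t3,w3)→returned(w3,t3) ✓  (f4,t1,w2)→returned(w2,t1) ✓  (f4,t2,w2)→returned(w2,t2) ✓  (f5,t2,w1)→returned(w1,t2) ✓  (f5,t2,w2)→returned(w2,t2) ✓  (f5,t3,w1)→returned(w1,t3) ✓
Every restrictor triple satisfies the scope.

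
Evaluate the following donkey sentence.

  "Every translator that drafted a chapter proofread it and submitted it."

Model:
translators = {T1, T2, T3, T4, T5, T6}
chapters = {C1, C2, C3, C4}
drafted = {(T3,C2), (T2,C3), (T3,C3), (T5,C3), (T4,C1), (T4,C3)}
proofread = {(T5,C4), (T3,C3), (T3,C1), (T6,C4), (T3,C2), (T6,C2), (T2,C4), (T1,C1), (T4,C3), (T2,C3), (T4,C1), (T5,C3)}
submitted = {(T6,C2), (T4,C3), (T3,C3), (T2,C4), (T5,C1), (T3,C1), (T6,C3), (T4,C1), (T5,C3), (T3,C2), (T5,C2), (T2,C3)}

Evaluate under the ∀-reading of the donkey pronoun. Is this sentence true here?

True

"it" takes "a chapter" as antecedent — a donkey pronoun bound across the clause boundary.
Strong reading: for every (t,c) with drafted(t,c), proofread(t,c) ∧ submitted(t,c).
Restrictor pairs: (T2,C3) ✓  (T3,C2) ✓  (T3,C3) ✓  (T4,C1) ✓  (T4,C3) ✓  (T5,C3) ✓
Every restrictor pair satisfies the scope.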